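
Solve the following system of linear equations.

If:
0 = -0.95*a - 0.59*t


Then:
a = -0.621052631578947*t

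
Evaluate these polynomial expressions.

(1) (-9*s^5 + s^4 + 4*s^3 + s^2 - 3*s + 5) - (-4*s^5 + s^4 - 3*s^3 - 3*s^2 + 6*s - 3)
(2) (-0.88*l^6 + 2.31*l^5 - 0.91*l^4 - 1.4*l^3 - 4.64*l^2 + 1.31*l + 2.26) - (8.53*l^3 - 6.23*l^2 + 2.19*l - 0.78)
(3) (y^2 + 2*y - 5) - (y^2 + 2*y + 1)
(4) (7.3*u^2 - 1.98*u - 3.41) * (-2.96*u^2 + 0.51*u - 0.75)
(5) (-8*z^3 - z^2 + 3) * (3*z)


(1) = -5*s^5 + 7*s^3 + 4*s^2 - 9*s + 8
(2) = -0.88*l^6 + 2.31*l^5 - 0.91*l^4 - 9.93*l^3 + 1.59*l^2 - 0.88*l + 3.04
(3) = -6
(4) = -21.608*u^4 + 9.5838*u^3 + 3.6088*u^2 - 0.2541*u + 2.5575
(5) = -24*z^4 - 3*z^3 + 9*z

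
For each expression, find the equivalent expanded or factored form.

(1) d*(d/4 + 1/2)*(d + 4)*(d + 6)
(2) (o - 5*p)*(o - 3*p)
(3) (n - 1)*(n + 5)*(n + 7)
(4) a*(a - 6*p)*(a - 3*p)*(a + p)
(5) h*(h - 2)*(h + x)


(1) = d^4/4 + 3*d^3 + 11*d^2 + 12*d
(2) = o^2 - 8*o*p + 15*p^2
(3) = n^3 + 11*n^2 + 23*n - 35
(4) = a^4 - 8*a^3*p + 9*a^2*p^2 + 18*a*p^3
(5) = h^3 + h^2*x - 2*h^2 - 2*h*x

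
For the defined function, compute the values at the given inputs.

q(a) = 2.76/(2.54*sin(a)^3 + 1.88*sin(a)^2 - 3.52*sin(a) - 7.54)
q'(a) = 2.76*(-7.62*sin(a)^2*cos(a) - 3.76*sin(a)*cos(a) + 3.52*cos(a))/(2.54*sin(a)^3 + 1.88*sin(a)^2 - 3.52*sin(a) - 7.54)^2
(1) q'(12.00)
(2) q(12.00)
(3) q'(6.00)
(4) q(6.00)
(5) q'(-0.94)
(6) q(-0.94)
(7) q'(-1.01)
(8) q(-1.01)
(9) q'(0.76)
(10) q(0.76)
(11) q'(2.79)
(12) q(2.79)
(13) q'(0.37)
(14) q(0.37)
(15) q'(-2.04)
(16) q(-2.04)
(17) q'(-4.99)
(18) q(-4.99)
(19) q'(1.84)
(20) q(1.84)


(1) = 0.26
(2) = -0.50
(3) = 0.25
(4) = -0.43
(5) = 0.11
(6) = -0.57
(7) = 0.08
(8) = -0.58
(9) = -0.08
(10) = -0.33
(11) = -0.05
(12) = -0.33
(13) = 0.04
(14) = -0.33
(15) = -0.05
(16) = -0.59
(17) = -0.11
(18) = -0.40
(19) = 0.11
(20) = -0.40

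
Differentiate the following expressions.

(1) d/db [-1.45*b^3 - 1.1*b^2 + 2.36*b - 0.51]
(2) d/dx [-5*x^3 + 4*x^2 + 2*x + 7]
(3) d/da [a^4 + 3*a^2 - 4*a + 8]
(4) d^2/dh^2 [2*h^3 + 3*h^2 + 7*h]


(1) = -4.35*b^2 - 2.2*b + 2.36
(2) = -15*x^2 + 8*x + 2
(3) = 4*a^3 + 6*a - 4
(4) = 12*h + 6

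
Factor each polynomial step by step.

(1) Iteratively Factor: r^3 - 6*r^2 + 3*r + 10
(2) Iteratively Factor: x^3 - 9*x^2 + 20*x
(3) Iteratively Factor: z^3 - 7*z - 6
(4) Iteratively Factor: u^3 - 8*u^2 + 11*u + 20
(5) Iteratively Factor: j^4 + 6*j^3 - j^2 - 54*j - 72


(1) = (r - 5)*(r^2 - r - 2) = (r - 5)*(r - 2)*(r + 1)
(2) = (x - 4)*(x^2 - 5*x) = x*(x - 4)*(x - 5)
(3) = (z + 1)*(z^2 - z - 6) = (z + 1)*(z + 2)*(z - 3)
(4) = (u - 5)*(u^2 - 3*u - 4) = (u - 5)*(u + 1)*(u - 4)
(5) = (j + 4)*(j^3 + 2*j^2 - 9*j - 18) = (j + 3)*(j + 4)*(j^2 - j - 6) = (j - 3)*(j + 3)*(j + 4)*(j + 2)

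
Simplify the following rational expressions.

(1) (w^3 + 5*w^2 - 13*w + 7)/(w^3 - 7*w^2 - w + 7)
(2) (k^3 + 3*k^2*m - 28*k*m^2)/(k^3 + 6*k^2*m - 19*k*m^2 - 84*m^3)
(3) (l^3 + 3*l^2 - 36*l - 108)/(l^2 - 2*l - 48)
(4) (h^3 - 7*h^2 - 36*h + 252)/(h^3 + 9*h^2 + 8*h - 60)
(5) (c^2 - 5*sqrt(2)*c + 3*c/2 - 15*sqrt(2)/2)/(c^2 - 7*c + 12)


(1) = (w^2 + 6*w - 7)/(w^2 - 6*w - 7)
(2) = k/(k + 3*m)
(3) = (l^2 - 3*l - 18)/(l - 8)
(4) = (h^2 - 13*h + 42)/(h^2 + 3*h - 10)
(5) = (2*c^2 + c*(3 - 10*sqrt(2)) - 15*sqrt(2))/(2*c^2 - 14*c + 24)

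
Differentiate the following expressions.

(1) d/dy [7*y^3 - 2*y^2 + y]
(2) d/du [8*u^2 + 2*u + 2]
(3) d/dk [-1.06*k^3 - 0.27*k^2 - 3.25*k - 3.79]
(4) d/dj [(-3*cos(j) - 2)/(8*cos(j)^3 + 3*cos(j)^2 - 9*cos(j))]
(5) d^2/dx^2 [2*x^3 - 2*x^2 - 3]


(1) = 21*y^2 - 4*y + 1
(2) = 16*u + 2
(3) = -3.18*k^2 - 0.54*k - 3.25
(4) = 3*(-16*cos(j)^3 - 19*cos(j)^2 - 4*cos(j) + 6)*sin(j)/((-8*sin(j)^2 + 3*cos(j) - 1)^2*cos(j)^2)
(5) = 12*x - 4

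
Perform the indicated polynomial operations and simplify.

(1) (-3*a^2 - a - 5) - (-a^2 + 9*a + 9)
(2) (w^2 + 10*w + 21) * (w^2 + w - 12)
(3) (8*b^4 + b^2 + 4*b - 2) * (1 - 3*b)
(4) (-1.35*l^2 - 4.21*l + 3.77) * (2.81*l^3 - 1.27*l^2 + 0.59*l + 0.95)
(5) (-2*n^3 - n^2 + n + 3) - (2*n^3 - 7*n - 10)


(1) = -2*a^2 - 10*a - 14
(2) = w^4 + 11*w^3 + 19*w^2 - 99*w - 252
(3) = -24*b^5 + 8*b^4 - 3*b^3 - 11*b^2 + 10*b - 2
(4) = -3.7935*l^5 - 10.1156*l^4 + 15.1439*l^3 - 8.5543*l^2 - 1.7752*l + 3.5815
(5) = -4*n^3 - n^2 + 8*n + 13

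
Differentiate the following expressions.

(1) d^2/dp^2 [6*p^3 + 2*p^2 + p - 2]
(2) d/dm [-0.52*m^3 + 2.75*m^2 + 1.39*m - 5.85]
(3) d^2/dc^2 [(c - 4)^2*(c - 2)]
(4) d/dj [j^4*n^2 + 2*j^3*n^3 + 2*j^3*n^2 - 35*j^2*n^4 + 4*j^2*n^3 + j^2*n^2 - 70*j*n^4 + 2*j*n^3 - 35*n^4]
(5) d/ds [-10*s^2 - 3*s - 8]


(1) = 36*p + 4
(2) = -1.56*m^2 + 5.5*m + 1.39
(3) = 6*c - 20
(4) = 2*n^2*(2*j^3 + 3*j^2*n + 3*j^2 - 35*j*n^2 + 4*j*n + j - 35*n^2 + n)
(5) = -20*s - 3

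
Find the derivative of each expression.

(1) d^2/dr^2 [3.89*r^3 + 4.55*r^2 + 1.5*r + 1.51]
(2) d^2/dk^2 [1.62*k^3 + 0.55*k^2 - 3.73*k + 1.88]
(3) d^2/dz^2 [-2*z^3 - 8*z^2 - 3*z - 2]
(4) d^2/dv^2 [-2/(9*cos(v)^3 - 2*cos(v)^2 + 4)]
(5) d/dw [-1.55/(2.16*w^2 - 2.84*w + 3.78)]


(1) = 23.34*r + 9.1
(2) = 9.72*k + 1.1
(3) = -12*z - 16
(4) = (-(1 - cos(4*v))*(27*cos(v) - 4)^2 + (-27*cos(v) + 16*cos(2*v) - 81*cos(3*v))*(9*cos(v)^3 - 2*cos(v)^2 + 4))/(2*(9*cos(v)^3 - 2*cos(v)^2 + 4)^3)
(5) = (6.696*w - 4.402)/(2.16*w^2 - 2.84*w + 3.78)^2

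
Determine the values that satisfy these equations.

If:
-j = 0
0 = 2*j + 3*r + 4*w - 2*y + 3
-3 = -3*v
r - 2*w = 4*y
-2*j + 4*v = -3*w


Then:
j = 0
r = 22/15
v = 1
w = -4/3
y = 31/30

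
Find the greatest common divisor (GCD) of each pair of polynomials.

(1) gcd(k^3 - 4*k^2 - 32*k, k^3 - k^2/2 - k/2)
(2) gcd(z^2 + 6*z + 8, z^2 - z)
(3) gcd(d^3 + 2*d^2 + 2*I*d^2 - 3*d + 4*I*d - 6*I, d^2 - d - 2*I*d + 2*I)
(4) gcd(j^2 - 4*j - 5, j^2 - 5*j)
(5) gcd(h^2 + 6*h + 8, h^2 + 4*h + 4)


(1) = gcd(k*(k - 8)*(k + 4), k*(k - 1)*(k + 1/2)) = k
(2) = gcd((z + 2)*(z + 4), z*(z - 1)) = 1
(3) = d - 1
(4) = j - 5
(5) = gcd((h + 2)*(h + 4), (h + 2)^2) = h + 2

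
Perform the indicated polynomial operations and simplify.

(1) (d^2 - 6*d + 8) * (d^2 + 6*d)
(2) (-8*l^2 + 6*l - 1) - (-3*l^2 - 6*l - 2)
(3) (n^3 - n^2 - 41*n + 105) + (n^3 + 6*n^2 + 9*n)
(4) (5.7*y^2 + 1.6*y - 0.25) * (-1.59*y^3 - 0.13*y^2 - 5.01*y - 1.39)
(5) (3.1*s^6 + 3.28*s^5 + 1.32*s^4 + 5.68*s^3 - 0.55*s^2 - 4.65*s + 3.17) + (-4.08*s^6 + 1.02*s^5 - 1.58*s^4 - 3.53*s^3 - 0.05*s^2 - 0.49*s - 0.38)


(1) = d^4 - 28*d^2 + 48*d
(2) = -5*l^2 + 12*l + 1
(3) = 2*n^3 + 5*n^2 - 32*n + 105
(4) = -9.063*y^5 - 3.285*y^4 - 28.3675*y^3 - 15.9065*y^2 - 0.9715*y + 0.3475
(5) = -0.98*s^6 + 4.3*s^5 - 0.26*s^4 + 2.15*s^3 - 0.6*s^2 - 5.14*s + 2.79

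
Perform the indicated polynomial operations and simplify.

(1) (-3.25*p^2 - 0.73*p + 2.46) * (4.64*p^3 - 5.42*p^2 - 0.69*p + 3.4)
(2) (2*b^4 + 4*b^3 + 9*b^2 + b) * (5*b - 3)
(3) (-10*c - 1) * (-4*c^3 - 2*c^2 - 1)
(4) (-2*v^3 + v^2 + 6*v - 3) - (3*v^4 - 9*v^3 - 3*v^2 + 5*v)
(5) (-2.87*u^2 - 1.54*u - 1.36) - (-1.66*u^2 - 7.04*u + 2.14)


(1) = -15.08*p^5 + 14.2278*p^4 + 17.6135*p^3 - 23.8795*p^2 - 4.1794*p + 8.364
(2) = 10*b^5 + 14*b^4 + 33*b^3 - 22*b^2 - 3*b
(3) = 40*c^4 + 24*c^3 + 2*c^2 + 10*c + 1
(4) = -3*v^4 + 7*v^3 + 4*v^2 + v - 3
(5) = -1.21*u^2 + 5.5*u - 3.5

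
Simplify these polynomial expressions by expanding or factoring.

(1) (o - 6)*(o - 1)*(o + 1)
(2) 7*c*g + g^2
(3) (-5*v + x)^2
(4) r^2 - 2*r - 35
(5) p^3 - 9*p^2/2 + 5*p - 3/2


(1) = o^3 - 6*o^2 - o + 6
(2) = g*(7*c + g)
(3) = 25*v^2 - 10*v*x + x^2
(4) = (r - 7)*(r + 5)
(5) = (p - 3)*(p - 1)*(p - 1/2)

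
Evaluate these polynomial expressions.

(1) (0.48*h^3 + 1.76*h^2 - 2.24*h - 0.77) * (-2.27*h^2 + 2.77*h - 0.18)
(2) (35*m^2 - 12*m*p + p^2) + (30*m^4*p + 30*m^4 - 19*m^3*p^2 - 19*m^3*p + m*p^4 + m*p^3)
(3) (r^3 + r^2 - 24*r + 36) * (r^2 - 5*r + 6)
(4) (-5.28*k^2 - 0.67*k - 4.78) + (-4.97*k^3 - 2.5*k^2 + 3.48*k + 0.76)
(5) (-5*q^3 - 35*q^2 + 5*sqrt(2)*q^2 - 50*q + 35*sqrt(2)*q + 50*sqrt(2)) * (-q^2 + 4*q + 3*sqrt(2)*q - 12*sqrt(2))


(1) = -1.0896*h^5 - 2.6656*h^4 + 9.8736*h^3 - 4.7737*h^2 - 1.7297*h + 0.1386
(2) = 30*m^4*p + 30*m^4 - 19*m^3*p^2 - 19*m^3*p + 35*m^2 + m*p^4 + m*p^3 - 12*m*p + p^2
(3) = r^5 - 4*r^4 - 23*r^3 + 162*r^2 - 324*r + 216
(4) = -4.97*k^3 - 7.78*k^2 + 2.81*k - 4.02
(5) = 5*q^5 - 20*sqrt(2)*q^4 + 15*q^4 - 60*sqrt(2)*q^3 - 60*q^3 - 110*q^2 + 360*sqrt(2)*q^2 - 540*q + 800*sqrt(2)*q - 1200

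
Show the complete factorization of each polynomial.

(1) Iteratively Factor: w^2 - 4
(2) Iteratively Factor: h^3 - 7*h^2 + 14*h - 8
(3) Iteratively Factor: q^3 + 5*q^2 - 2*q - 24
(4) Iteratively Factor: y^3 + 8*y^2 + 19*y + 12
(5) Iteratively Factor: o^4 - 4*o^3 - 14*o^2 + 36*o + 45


(1) = (w + 2)*(w - 2)
(2) = (h - 4)*(h^2 - 3*h + 2) = (h - 4)*(h - 2)*(h - 1)
(3) = (q + 3)*(q^2 + 2*q - 8) = (q + 3)*(q + 4)*(q - 2)
(4) = (y + 4)*(y^2 + 4*y + 3) = (y + 3)*(y + 4)*(y + 1)
(5) = (o - 5)*(o^3 + o^2 - 9*o - 9) = (o - 5)*(o - 3)*(o^2 + 4*o + 3) = (o - 5)*(o - 3)*(o + 3)*(o + 1)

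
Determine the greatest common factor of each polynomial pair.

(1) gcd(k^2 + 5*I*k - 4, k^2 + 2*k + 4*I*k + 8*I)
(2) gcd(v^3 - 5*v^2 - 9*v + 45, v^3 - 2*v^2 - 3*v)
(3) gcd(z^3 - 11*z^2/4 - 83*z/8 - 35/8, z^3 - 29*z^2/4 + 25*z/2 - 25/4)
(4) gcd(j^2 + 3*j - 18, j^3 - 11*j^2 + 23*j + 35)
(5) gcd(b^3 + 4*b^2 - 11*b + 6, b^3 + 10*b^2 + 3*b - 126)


(1) = k + 4*I
(2) = v - 3
(3) = gcd((z - 5)*(z + 1/2)*(z + 7/4), (z - 5)*(z - 5/4)*(z - 1)) = z - 5
(4) = gcd((j - 3)*(j + 6), (j - 7)*(j - 5)*(j + 1)) = 1
(5) = b + 6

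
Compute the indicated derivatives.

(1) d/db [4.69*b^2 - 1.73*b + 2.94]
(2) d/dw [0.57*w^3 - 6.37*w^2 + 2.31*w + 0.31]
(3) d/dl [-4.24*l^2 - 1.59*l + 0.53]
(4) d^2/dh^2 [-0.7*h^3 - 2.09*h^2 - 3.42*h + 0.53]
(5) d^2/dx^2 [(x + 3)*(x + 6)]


(1) = 9.38*b - 1.73
(2) = 1.71*w^2 - 12.74*w + 2.31
(3) = -8.48*l - 1.59
(4) = -4.2*h - 4.18
(5) = 2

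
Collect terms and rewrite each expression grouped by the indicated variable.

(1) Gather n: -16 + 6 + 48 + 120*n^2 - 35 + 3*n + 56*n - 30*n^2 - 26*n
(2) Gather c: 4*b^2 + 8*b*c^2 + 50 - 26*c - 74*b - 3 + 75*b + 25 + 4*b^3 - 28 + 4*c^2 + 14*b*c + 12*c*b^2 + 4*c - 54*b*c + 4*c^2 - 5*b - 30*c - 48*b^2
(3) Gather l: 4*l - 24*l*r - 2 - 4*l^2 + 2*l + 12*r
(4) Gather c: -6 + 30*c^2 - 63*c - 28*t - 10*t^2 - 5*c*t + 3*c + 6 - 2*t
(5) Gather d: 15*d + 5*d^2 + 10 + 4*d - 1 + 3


(1) = 90*n^2 + 33*n + 3
(2) = 4*b^3 - 44*b^2 - 4*b + c^2*(8*b + 8) + c*(12*b^2 - 40*b - 52) + 44
(3) = -4*l^2 + l*(6 - 24*r) + 12*r - 2
(4) = 30*c^2 + c*(-5*t - 60) - 10*t^2 - 30*t
(5) = 5*d^2 + 19*d + 12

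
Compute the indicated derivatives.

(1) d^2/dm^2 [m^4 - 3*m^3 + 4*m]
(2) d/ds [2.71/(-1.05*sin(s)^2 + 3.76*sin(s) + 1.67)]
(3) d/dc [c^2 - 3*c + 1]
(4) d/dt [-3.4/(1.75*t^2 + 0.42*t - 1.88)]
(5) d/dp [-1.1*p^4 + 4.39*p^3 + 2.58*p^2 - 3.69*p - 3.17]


(1) = 6*m*(2*m - 3)
(2) = (5.691*sin(s) - 10.1896)*cos(s)/(-1.05*sin(s)^2 + 3.76*sin(s) + 1.67)^2
(3) = 2*c - 3
(4) = (11.9*t + 1.428)/(1.75*t^2 + 0.42*t - 1.88)^2
(5) = -4.4*p^3 + 13.17*p^2 + 5.16*p - 3.69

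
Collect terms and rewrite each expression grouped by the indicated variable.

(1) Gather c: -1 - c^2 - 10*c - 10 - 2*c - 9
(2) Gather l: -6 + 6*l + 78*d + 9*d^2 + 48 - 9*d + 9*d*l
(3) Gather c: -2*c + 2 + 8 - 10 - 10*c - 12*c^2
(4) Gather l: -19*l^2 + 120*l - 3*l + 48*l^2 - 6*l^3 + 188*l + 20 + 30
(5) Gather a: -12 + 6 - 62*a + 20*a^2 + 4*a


(1) = -c^2 - 12*c - 20
(2) = 9*d^2 + 69*d + l*(9*d + 6) + 42
(3) = -12*c^2 - 12*c
(4) = -6*l^3 + 29*l^2 + 305*l + 50
(5) = 20*a^2 - 58*a - 6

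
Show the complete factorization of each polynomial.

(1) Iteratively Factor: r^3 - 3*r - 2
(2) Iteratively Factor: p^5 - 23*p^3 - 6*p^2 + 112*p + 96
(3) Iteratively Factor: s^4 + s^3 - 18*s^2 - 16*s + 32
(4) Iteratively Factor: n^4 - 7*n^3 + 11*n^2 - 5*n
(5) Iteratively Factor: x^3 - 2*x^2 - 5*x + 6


(1) = (r + 1)*(r^2 - r - 2) = (r - 2)*(r + 1)*(r + 1)
(2) = (p + 1)*(p^4 - p^3 - 22*p^2 + 16*p + 96) = (p - 3)*(p + 1)*(p^3 + 2*p^2 - 16*p - 32) = (p - 4)*(p - 3)*(p + 1)*(p^2 + 6*p + 8) = (p - 4)*(p - 3)*(p + 1)*(p + 2)*(p + 4)
(3) = (s - 1)*(s^3 + 2*s^2 - 16*s - 32) = (s - 1)*(s + 4)*(s^2 - 2*s - 8) = (s - 1)*(s + 2)*(s + 4)*(s - 4)
(4) = (n - 1)*(n^3 - 6*n^2 + 5*n) = (n - 5)*(n - 1)*(n^2 - n) = n*(n - 5)*(n - 1)*(n - 1)
(5) = (x - 1)*(x^2 - x - 6) = (x - 3)*(x - 1)*(x + 2)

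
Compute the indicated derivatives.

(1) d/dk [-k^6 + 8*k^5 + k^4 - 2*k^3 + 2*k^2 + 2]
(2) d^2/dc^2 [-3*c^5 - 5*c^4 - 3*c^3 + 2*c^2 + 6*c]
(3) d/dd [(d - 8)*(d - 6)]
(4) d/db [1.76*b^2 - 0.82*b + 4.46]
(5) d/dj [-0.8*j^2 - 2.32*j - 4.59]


(1) = 2*k*(-3*k^4 + 20*k^3 + 2*k^2 - 3*k + 2)
(2) = -60*c^3 - 60*c^2 - 18*c + 4
(3) = 2*d - 14
(4) = 3.52*b - 0.82
(5) = -1.6*j - 2.32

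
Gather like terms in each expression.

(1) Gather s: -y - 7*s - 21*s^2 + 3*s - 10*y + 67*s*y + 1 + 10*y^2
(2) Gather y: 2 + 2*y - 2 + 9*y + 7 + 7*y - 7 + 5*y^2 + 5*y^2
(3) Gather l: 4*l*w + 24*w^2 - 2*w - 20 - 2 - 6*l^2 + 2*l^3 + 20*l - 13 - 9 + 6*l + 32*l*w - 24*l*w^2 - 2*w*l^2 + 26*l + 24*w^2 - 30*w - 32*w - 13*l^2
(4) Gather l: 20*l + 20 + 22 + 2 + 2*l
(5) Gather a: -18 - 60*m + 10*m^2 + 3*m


(1) = -21*s^2 + s*(67*y - 4) + 10*y^2 - 11*y + 1
(2) = 10*y^2 + 18*y
(3) = 2*l^3 + l^2*(-2*w - 19) + l*(-24*w^2 + 36*w + 52) + 48*w^2 - 64*w - 44
(4) = 22*l + 44
(5) = 10*m^2 - 57*m - 18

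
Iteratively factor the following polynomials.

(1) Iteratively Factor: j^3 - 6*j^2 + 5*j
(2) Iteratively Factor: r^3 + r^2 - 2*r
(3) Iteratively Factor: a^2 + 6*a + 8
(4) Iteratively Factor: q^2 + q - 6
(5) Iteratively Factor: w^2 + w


(1) = (j - 5)*(j^2 - j) = (j - 5)*(j - 1)*(j)
(2) = (r)*(r^2 + r - 2) = r*(r - 1)*(r + 2)
(3) = (a + 4)*(a + 2)
(4) = (q + 3)*(q - 2)
(5) = (w + 1)*(w)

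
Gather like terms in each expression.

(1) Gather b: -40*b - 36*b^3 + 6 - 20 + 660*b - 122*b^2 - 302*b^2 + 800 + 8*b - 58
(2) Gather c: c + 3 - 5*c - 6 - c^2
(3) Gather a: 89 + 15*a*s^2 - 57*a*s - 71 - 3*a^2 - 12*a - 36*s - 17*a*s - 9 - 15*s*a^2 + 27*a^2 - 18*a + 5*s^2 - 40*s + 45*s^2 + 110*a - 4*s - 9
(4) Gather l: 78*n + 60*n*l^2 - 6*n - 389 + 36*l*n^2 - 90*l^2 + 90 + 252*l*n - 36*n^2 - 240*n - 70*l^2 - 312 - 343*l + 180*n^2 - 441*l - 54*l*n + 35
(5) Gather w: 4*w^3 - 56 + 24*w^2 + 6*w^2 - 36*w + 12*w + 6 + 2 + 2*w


(1) = -36*b^3 - 424*b^2 + 628*b + 728
(2) = -c^2 - 4*c - 3
(3) = a^2*(24 - 15*s) + a*(15*s^2 - 74*s + 80) + 50*s^2 - 80*s
(4) = l^2*(60*n - 160) + l*(36*n^2 + 198*n - 784) + 144*n^2 - 168*n - 576
(5) = 4*w^3 + 30*w^2 - 22*w - 48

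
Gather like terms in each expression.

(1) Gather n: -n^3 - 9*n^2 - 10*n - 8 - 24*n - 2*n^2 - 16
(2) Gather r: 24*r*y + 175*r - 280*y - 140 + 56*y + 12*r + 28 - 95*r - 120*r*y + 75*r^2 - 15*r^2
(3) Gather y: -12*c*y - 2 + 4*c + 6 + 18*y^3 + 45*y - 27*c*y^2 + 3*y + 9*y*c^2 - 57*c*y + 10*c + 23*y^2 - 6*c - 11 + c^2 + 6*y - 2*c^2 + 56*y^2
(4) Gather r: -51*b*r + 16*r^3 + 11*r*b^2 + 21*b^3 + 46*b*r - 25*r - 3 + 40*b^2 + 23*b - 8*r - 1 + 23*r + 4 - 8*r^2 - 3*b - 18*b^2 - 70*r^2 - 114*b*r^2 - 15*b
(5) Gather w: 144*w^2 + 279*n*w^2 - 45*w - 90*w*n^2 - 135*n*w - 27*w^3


(1) = -n^3 - 11*n^2 - 34*n - 24
(2) = 60*r^2 + r*(92 - 96*y) - 224*y - 112
(3) = -c^2 + 8*c + 18*y^3 + y^2*(79 - 27*c) + y*(9*c^2 - 69*c + 54) - 7
(4) = 21*b^3 + 22*b^2 + 5*b + 16*r^3 + r^2*(-114*b - 78) + r*(11*b^2 - 5*b - 10)
(5) = -27*w^3 + w^2*(279*n + 144) + w*(-90*n^2 - 135*n - 45)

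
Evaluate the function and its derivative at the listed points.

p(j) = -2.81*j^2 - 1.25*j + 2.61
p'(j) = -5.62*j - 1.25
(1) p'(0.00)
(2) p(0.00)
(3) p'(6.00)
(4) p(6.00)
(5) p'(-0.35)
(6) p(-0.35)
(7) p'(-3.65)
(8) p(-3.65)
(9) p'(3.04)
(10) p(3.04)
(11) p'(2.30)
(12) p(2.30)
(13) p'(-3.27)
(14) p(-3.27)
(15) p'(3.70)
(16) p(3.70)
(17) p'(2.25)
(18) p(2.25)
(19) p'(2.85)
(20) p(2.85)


(1) = -1.25
(2) = 2.61
(3) = -34.97
(4) = -106.05
(5) = 0.72
(6) = 2.70
(7) = 19.26
(8) = -30.26
(9) = -18.33
(10) = -27.16
(11) = -14.18
(12) = -15.13
(13) = 17.13
(14) = -23.35
(15) = -22.04
(16) = -40.48
(17) = -13.89
(18) = -14.43
(19) = -17.27
(20) = -23.78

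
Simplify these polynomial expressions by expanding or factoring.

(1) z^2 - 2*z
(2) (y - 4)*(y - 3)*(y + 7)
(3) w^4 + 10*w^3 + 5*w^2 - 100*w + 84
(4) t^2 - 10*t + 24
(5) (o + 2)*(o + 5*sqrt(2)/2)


(1) = z*(z - 2)
(2) = y^3 - 37*y + 84
(3) = (w - 2)*(w - 1)*(w + 6)*(w + 7)
(4) = (t - 6)*(t - 4)
(5) = o^2 + 2*o + 5*sqrt(2)*o/2 + 5*sqrt(2)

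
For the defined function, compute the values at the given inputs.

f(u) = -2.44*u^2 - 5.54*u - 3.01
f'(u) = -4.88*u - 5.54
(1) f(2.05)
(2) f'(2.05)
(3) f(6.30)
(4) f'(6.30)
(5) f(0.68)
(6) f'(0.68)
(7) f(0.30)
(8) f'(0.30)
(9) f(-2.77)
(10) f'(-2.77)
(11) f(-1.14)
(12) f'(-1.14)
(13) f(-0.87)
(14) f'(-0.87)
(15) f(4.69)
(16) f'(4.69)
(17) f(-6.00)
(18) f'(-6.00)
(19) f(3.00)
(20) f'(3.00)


(1) = -24.62
(2) = -15.54
(3) = -134.76
(4) = -36.28
(5) = -7.91
(6) = -8.86
(7) = -4.89
(8) = -7.00
(9) = -6.39
(10) = 7.98
(11) = 0.13
(12) = 0.02
(13) = -0.04
(14) = -1.29
(15) = -82.66
(16) = -28.43
(17) = -57.61
(18) = 23.74
(19) = -41.59
(20) = -20.18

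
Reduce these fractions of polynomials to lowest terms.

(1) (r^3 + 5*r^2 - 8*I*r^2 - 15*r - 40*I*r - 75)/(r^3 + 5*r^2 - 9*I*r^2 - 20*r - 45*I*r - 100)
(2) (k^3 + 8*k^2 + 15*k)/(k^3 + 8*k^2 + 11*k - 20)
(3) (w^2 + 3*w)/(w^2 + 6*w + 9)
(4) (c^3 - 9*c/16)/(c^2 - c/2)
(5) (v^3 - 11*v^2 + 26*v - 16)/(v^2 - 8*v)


(1) = (r - 3*I)/(r - 4*I)
(2) = (k^2 + 3*k)/(k^2 + 3*k - 4)
(3) = w/(w + 3)
(4) = (16*c^2 - 9)/(16*c - 8)
(5) = (v^2 - 3*v + 2)/v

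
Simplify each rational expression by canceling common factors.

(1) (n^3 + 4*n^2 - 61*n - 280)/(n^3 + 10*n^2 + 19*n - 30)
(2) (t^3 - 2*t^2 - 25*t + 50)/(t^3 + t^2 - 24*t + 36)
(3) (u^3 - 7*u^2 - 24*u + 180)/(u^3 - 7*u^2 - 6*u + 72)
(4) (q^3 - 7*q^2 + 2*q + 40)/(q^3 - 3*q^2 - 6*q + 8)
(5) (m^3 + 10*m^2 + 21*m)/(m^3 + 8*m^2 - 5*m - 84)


(1) = (n^2 - n - 56)/(n^2 + 5*n - 6)
(2) = (t^2 - 25)/(t^2 + 3*t - 18)
(3) = (u^2 - u - 30)/(u^2 - u - 12)
(4) = (q - 5)/(q - 1)
(5) = (m^2 + 3*m)/(m^2 + m - 12)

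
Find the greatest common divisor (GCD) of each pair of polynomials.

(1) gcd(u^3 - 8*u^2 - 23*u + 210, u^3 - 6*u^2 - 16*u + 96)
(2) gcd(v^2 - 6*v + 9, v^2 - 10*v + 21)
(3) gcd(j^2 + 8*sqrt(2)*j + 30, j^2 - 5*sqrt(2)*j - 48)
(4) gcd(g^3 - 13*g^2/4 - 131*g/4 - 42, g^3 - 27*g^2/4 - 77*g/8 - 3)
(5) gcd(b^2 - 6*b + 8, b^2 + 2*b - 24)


(1) = gcd((u - 7)*(u - 6)*(u + 5), (u - 6)*(u - 4)*(u + 4)) = u - 6
(2) = gcd((v - 3)^2, (v - 7)*(v - 3)) = v - 3
(3) = gcd((j + 3*sqrt(2))*(j + 5*sqrt(2)), (j - 8*sqrt(2))*(j + 3*sqrt(2))) = j + 3*sqrt(2)
(4) = gcd((g - 8)*(g + 7/4)*(g + 3), (g - 8)*(g + 1/2)*(g + 3/4)) = g - 8
(5) = b - 4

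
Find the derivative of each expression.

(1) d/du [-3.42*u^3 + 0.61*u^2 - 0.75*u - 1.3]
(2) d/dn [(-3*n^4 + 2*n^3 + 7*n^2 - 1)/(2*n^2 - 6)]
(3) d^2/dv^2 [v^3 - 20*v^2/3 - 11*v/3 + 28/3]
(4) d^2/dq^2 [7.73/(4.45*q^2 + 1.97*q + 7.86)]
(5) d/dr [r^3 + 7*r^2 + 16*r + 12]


(1) = -10.26*u^2 + 1.22*u - 0.75
(2) = n*(-3*n^4 + n^3 + 18*n^2 - 9*n - 20)/(n^4 - 6*n^2 + 9)
(3) = 6*v - 40/3
(4) = (-306.14665*q^2 - 135.53009*q + 7.73*(8.9*q + 1.97)*(17.8*q + 3.94) - 540.74442)/(4.45*q^2 + 1.97*q + 7.86)^3
(5) = 3*r^2 + 14*r + 16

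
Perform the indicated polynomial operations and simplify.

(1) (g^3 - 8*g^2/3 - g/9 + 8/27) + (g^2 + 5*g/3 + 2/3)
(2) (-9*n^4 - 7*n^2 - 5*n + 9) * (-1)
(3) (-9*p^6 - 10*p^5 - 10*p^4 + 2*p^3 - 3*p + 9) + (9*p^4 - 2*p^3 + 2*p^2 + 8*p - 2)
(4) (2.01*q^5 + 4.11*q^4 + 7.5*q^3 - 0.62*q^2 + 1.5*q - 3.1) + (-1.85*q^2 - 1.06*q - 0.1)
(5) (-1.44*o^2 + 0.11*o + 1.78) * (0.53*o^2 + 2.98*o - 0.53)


(1) = g^3 - 5*g^2/3 + 14*g/9 + 26/27
(2) = 9*n^4 + 7*n^2 + 5*n - 9
(3) = -9*p^6 - 10*p^5 - p^4 + 2*p^2 + 5*p + 7
(4) = 2.01*q^5 + 4.11*q^4 + 7.5*q^3 - 2.47*q^2 + 0.44*q - 3.2
(5) = -0.7632*o^4 - 4.2329*o^3 + 2.0344*o^2 + 5.2461*o - 0.9434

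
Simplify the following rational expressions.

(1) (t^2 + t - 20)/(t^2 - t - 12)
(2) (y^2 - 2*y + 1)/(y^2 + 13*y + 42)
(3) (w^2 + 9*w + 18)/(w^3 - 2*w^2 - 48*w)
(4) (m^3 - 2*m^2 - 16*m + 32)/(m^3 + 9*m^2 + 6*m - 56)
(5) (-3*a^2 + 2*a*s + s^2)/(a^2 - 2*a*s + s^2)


(1) = (t + 5)/(t + 3)
(2) = (y^2 - 2*y + 1)/(y^2 + 13*y + 42)
(3) = (w + 3)/(w^2 - 8*w)
(4) = (m - 4)/(m + 7)
(5) = (3*a + s)/(-a + s)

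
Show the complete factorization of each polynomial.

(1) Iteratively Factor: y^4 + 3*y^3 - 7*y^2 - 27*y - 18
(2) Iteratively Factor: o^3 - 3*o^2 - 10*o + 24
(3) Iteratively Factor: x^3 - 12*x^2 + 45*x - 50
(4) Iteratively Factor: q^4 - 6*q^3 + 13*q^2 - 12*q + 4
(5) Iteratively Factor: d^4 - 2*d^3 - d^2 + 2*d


(1) = (y + 1)*(y^3 + 2*y^2 - 9*y - 18) = (y - 3)*(y + 1)*(y^2 + 5*y + 6) = (y - 3)*(y + 1)*(y + 2)*(y + 3)
(2) = (o - 2)*(o^2 - o - 12) = (o - 4)*(o - 2)*(o + 3)
(3) = (x - 2)*(x^2 - 10*x + 25) = (x - 5)*(x - 2)*(x - 5)
(4) = (q - 1)*(q^3 - 5*q^2 + 8*q - 4) = (q - 2)*(q - 1)*(q^2 - 3*q + 2) = (q - 2)*(q - 1)^2*(q - 2)
(5) = (d - 1)*(d^3 - d^2 - 2*d) = (d - 1)*(d + 1)*(d^2 - 2*d) = d*(d - 1)*(d + 1)*(d - 2)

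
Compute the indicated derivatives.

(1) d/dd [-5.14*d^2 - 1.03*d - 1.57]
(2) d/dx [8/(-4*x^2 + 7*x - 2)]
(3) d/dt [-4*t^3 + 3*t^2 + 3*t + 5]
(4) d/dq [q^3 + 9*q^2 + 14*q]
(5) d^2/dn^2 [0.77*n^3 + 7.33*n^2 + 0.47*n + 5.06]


(1) = -10.28*d - 1.03
(2) = 8*(8*x - 7)/(4*x^2 - 7*x + 2)^2
(3) = -12*t^2 + 6*t + 3
(4) = 3*q^2 + 18*q + 14
(5) = 4.62*n + 14.66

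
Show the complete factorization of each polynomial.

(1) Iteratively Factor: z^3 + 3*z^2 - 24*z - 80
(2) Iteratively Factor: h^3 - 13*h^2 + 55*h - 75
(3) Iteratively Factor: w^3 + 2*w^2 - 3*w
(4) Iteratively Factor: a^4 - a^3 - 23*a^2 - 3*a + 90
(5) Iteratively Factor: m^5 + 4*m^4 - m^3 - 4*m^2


(1) = (z + 4)*(z^2 - z - 20) = (z - 5)*(z + 4)*(z + 4)
(2) = (h - 5)*(h^2 - 8*h + 15) = (h - 5)^2*(h - 3)
(3) = (w - 1)*(w^2 + 3*w) = (w - 1)*(w + 3)*(w)
(4) = (a - 2)*(a^3 + a^2 - 21*a - 45) = (a - 5)*(a - 2)*(a^2 + 6*a + 9) = (a - 5)*(a - 2)*(a + 3)*(a + 3)
(5) = (m + 1)*(m^4 + 3*m^3 - 4*m^2) = (m - 1)*(m + 1)*(m^3 + 4*m^2) = (m - 1)*(m + 1)*(m + 4)*(m^2) = m*(m - 1)*(m + 1)*(m + 4)*(m)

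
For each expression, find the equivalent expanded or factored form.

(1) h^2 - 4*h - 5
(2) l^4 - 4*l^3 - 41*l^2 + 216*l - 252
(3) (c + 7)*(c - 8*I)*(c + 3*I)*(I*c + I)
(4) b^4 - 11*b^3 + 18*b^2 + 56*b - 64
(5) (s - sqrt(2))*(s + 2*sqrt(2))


(1) = (h - 5)*(h + 1)
(2) = (l - 6)*(l - 3)*(l - 2)*(l + 7)
(3) = I*c^4 + 5*c^3 + 8*I*c^3 + 40*c^2 + 31*I*c^2 + 35*c + 192*I*c + 168*I
(4) = (b - 8)*(b - 4)*(b - 1)*(b + 2)
(5) = s^2 + sqrt(2)*s - 4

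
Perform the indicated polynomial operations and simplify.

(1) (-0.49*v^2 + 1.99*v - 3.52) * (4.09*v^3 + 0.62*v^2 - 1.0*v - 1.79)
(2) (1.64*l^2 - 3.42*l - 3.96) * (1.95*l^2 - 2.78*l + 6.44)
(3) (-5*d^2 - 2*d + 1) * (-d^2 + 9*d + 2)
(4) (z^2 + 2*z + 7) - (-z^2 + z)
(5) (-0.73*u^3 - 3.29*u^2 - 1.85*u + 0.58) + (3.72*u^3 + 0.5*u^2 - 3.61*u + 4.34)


(1) = -2.0041*v^5 + 7.8353*v^4 - 12.673*v^3 - 3.2953*v^2 - 0.0421*v + 6.3008
(2) = 3.198*l^4 - 11.2282*l^3 + 12.3472*l^2 - 11.016*l - 25.5024
(3) = 5*d^4 - 43*d^3 - 29*d^2 + 5*d + 2
(4) = 2*z^2 + z + 7
(5) = 2.99*u^3 - 2.79*u^2 - 5.46*u + 4.92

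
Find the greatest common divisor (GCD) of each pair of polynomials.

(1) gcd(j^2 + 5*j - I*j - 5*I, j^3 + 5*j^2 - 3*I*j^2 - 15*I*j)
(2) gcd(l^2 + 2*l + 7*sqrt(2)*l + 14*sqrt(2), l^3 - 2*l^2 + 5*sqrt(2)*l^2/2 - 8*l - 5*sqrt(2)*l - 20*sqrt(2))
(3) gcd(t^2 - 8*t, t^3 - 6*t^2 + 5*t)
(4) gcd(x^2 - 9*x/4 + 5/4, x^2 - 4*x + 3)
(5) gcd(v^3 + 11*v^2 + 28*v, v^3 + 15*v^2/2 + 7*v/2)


(1) = gcd((j + 5)*(j - I), j*(j + 5)*(j - 3*I)) = j + 5
(2) = l + 2
(3) = gcd(t*(t - 8), t*(t - 5)*(t - 1)) = t
(4) = gcd((x - 5/4)*(x - 1), (x - 3)*(x - 1)) = x - 1
(5) = gcd(v*(v + 4)*(v + 7), v*(v + 1/2)*(v + 7)) = v^2 + 7*v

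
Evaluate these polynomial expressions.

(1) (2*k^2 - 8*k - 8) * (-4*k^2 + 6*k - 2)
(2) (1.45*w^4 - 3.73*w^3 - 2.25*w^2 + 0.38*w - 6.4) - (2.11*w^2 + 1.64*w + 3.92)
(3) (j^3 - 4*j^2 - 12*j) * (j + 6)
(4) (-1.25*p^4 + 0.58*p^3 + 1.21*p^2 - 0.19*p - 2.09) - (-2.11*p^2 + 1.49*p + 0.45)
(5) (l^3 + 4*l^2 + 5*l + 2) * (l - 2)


(1) = -8*k^4 + 44*k^3 - 20*k^2 - 32*k + 16
(2) = 1.45*w^4 - 3.73*w^3 - 4.36*w^2 - 1.26*w - 10.32
(3) = j^4 + 2*j^3 - 36*j^2 - 72*j
(4) = -1.25*p^4 + 0.58*p^3 + 3.32*p^2 - 1.68*p - 2.54
(5) = l^4 + 2*l^3 - 3*l^2 - 8*l - 4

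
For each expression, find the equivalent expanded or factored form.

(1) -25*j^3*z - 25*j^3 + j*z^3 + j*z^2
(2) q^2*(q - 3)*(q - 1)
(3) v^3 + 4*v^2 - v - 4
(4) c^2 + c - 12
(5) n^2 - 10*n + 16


(1) = (-5*j + z)*(5*j + z)*(j*z + j)
(2) = q^4 - 4*q^3 + 3*q^2
(3) = (v - 1)*(v + 1)*(v + 4)
(4) = (c - 3)*(c + 4)
(5) = (n - 8)*(n - 2)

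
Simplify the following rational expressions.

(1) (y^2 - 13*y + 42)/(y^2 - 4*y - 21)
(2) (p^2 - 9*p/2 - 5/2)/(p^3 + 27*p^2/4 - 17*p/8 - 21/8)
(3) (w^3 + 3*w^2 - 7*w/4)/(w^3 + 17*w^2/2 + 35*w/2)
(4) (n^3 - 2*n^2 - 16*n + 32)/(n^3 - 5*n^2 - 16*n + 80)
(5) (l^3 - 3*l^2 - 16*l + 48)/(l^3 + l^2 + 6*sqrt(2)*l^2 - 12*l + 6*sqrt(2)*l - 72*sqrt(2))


(1) = (y - 6)/(y + 3)
(2) = (4*p - 20)/(4*p^2 + 25*p - 21)
(3) = (2*w - 1)/(2*w + 10)
(4) = (n - 2)/(n - 5)
(5) = (l - 4)/(l + 6*sqrt(2))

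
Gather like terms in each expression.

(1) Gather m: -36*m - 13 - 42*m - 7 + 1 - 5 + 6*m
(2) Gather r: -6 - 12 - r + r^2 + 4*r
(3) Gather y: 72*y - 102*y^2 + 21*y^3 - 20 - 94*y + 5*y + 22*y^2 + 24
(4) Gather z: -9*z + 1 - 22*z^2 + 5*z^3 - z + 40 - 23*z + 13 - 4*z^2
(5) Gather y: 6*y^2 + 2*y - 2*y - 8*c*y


(1) = -72*m - 24
(2) = r^2 + 3*r - 18
(3) = 21*y^3 - 80*y^2 - 17*y + 4
(4) = 5*z^3 - 26*z^2 - 33*z + 54
(5) = -8*c*y + 6*y^2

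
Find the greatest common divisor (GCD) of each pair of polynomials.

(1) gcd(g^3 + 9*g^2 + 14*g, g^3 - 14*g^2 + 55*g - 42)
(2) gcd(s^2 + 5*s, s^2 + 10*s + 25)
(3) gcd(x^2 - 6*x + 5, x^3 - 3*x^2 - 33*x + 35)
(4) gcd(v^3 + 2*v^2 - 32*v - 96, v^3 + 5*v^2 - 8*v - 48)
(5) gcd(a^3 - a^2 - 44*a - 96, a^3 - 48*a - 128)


(1) = 1
(2) = s + 5
(3) = x - 1
(4) = gcd((v - 6)*(v + 4)^2, (v - 3)*(v + 4)^2) = v^2 + 8*v + 16
(5) = a^2 - 4*a - 32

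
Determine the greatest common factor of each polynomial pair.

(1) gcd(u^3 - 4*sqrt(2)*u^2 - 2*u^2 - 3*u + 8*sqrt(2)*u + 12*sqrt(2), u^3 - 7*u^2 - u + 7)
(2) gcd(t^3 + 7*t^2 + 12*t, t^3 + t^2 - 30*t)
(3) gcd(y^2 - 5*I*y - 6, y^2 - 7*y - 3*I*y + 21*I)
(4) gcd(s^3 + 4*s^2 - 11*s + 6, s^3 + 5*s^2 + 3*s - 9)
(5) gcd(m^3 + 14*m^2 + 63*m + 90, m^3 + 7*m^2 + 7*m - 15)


(1) = u + 1
(2) = t
(3) = gcd((y - 3*I)*(y - 2*I), (y - 7)*(y - 3*I)) = y - 3*I
(4) = s - 1
(5) = m^2 + 8*m + 15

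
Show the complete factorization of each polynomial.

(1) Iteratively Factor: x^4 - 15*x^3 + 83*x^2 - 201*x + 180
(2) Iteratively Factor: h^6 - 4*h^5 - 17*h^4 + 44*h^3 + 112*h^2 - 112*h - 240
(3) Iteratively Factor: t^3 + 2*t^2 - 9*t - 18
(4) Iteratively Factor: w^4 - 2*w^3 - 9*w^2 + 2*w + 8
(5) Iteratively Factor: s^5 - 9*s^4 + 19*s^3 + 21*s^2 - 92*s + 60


(1) = (x - 3)*(x^3 - 12*x^2 + 47*x - 60) = (x - 3)^2*(x^2 - 9*x + 20) = (x - 5)*(x - 3)^2*(x - 4)
(2) = (h + 2)*(h^5 - 6*h^4 - 5*h^3 + 54*h^2 + 4*h - 120) = (h + 2)^2*(h^4 - 8*h^3 + 11*h^2 + 32*h - 60) = (h - 5)*(h + 2)^2*(h^3 - 3*h^2 - 4*h + 12) = (h - 5)*(h + 2)^3*(h^2 - 5*h + 6) = (h - 5)*(h - 3)*(h + 2)^3*(h - 2)
(3) = (t + 3)*(t^2 - t - 6) = (t - 3)*(t + 3)*(t + 2)
(4) = (w + 2)*(w^3 - 4*w^2 - w + 4) = (w + 1)*(w + 2)*(w^2 - 5*w + 4) = (w - 4)*(w + 1)*(w + 2)*(w - 1)
(5) = (s - 5)*(s^4 - 4*s^3 - s^2 + 16*s - 12) = (s - 5)*(s - 2)*(s^3 - 2*s^2 - 5*s + 6) = (s - 5)*(s - 2)*(s + 2)*(s^2 - 4*s + 3) = (s - 5)*(s - 2)*(s - 1)*(s + 2)*(s - 3)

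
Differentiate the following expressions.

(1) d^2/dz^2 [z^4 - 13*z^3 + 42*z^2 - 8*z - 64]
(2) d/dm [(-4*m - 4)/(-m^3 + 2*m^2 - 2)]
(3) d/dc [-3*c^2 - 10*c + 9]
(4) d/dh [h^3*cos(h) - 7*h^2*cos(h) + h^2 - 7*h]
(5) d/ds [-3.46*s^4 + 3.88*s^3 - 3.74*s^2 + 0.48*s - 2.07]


(1) = 12*z^2 - 78*z + 84
(2) = 4*(m^3 - 2*m^2 - m*(m + 1)*(3*m - 4) + 2)/(m^3 - 2*m^2 + 2)^2
(3) = -6*c - 10
(4) = -h^3*sin(h) + 7*h^2*sin(h) + 3*h^2*cos(h) - 14*h*cos(h) + 2*h - 7
(5) = -13.84*s^3 + 11.64*s^2 - 7.48*s + 0.48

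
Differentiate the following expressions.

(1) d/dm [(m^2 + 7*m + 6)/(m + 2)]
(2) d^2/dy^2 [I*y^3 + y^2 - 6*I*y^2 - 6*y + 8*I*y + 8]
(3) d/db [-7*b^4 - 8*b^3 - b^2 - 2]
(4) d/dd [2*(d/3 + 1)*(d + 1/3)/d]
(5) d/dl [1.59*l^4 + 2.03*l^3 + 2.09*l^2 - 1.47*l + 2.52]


(1) = (m^2 + 4*m + 8)/(m^2 + 4*m + 4)
(2) = 6*I*y + 2 - 12*I
(3) = 2*b*(-14*b^2 - 12*b - 1)
(4) = 2/3 - 2/(3*d^2)
(5) = 6.36*l^3 + 6.09*l^2 + 4.18*l - 1.47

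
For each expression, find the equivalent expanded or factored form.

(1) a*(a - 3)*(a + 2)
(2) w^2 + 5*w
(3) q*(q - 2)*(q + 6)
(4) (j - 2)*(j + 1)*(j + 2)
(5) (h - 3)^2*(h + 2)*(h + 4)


(1) = a^3 - a^2 - 6*a
(2) = w*(w + 5)
(3) = q^3 + 4*q^2 - 12*q
(4) = j^3 + j^2 - 4*j - 4
(5) = h^4 - 19*h^2 + 6*h + 72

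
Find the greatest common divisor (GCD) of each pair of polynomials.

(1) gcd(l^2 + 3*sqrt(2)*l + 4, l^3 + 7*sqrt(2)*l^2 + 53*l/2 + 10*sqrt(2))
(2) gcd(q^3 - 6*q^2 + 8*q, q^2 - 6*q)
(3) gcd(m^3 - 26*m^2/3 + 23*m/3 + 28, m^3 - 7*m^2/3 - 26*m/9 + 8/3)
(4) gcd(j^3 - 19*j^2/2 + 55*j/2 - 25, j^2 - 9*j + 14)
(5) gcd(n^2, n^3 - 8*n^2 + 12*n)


(1) = gcd((l + sqrt(2))*(l + 2*sqrt(2)), (l + sqrt(2)/2)*(l + 5*sqrt(2)/2)*(l + 4*sqrt(2))) = 1
(2) = q
(3) = m^2 - 5*m/3 - 4
(4) = j - 2
(5) = gcd(n^2, n*(n - 6)*(n - 2)) = n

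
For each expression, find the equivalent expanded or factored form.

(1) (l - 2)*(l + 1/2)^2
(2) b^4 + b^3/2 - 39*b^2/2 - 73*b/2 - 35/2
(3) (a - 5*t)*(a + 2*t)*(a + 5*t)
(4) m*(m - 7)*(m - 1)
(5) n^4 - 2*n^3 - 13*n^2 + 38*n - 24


(1) = l^3 - l^2 - 7*l/4 - 1/2
(2) = (b - 5)*(b + 1)^2*(b + 7/2)
(3) = a^3 + 2*a^2*t - 25*a*t^2 - 50*t^3
(4) = m^3 - 8*m^2 + 7*m
(5) = (n - 3)*(n - 2)*(n - 1)*(n + 4)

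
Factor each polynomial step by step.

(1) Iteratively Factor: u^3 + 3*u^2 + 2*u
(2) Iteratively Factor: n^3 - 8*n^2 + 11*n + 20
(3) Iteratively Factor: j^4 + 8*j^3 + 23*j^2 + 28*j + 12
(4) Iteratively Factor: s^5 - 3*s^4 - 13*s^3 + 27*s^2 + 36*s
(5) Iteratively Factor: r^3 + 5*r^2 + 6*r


(1) = (u + 2)*(u^2 + u) = (u + 1)*(u + 2)*(u)
(2) = (n - 4)*(n^2 - 4*n - 5) = (n - 4)*(n + 1)*(n - 5)
(3) = (j + 1)*(j^3 + 7*j^2 + 16*j + 12) = (j + 1)*(j + 2)*(j^2 + 5*j + 6) = (j + 1)*(j + 2)^2*(j + 3)
(4) = (s + 3)*(s^4 - 6*s^3 + 5*s^2 + 12*s) = s*(s + 3)*(s^3 - 6*s^2 + 5*s + 12) = s*(s - 4)*(s + 3)*(s^2 - 2*s - 3) = s*(s - 4)*(s - 3)*(s + 3)*(s + 1)
(5) = (r)*(r^2 + 5*r + 6) = r*(r + 3)*(r + 2)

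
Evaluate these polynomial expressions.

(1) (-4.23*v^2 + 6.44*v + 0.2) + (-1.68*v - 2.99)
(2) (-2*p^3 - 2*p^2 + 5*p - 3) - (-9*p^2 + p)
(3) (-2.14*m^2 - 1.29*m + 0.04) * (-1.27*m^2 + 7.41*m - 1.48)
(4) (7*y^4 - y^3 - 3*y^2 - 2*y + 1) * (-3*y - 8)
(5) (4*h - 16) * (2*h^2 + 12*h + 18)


(1) = -4.23*v^2 + 4.76*v - 2.79
(2) = -2*p^3 + 7*p^2 + 4*p - 3
(3) = 2.7178*m^4 - 14.2191*m^3 - 6.4425*m^2 + 2.2056*m - 0.0592
(4) = -21*y^5 - 53*y^4 + 17*y^3 + 30*y^2 + 13*y - 8
(5) = 8*h^3 + 16*h^2 - 120*h - 288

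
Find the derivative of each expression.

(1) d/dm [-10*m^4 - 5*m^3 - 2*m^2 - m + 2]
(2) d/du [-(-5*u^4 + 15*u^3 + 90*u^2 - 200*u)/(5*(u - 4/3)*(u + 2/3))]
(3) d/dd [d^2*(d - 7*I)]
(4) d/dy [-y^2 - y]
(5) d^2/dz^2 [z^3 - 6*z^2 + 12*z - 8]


(1) = -40*m^3 - 15*m^2 - 4*m - 1
(2) = 9*(18*u^5 - 45*u^4 + 4*u^3 - 180*u^2 + 288*u - 320)/(81*u^4 - 108*u^3 - 108*u^2 + 96*u + 64)
(3) = d*(3*d - 14*I)
(4) = -2*y - 1
(5) = 6*z - 12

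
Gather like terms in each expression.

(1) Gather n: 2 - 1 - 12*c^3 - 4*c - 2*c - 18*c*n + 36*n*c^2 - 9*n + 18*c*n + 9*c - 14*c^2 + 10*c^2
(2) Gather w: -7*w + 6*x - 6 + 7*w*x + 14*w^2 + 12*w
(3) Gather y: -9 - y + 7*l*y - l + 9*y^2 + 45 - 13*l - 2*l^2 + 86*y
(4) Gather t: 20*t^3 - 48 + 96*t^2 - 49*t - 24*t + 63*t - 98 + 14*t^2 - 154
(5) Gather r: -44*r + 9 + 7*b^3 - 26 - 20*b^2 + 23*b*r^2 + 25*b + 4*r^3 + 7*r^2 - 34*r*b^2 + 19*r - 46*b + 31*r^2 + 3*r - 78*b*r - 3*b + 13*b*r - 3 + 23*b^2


(1) = -12*c^3 - 4*c^2 + 3*c + n*(36*c^2 - 9) + 1
(2) = 14*w^2 + w*(7*x + 5) + 6*x - 6
(3) = -2*l^2 - 14*l + 9*y^2 + y*(7*l + 85) + 36
(4) = 20*t^3 + 110*t^2 - 10*t - 300
(5) = 7*b^3 + 3*b^2 - 24*b + 4*r^3 + r^2*(23*b + 38) + r*(-34*b^2 - 65*b - 22) - 20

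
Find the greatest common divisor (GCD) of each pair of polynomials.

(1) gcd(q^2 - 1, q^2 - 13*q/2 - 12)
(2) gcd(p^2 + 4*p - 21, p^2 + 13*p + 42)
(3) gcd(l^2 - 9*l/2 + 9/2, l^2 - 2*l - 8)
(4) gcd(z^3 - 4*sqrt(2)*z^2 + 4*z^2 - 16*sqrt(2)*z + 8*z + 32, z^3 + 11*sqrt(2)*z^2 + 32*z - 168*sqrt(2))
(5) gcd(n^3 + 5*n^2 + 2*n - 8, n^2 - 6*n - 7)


(1) = 1
(2) = p + 7
(3) = gcd((l - 3)*(l - 3/2), (l - 4)*(l + 2)) = 1
(4) = gcd((z + 4)*(z - 2*sqrt(2))^2, (z - 2*sqrt(2))*(z + 6*sqrt(2))*(z + 7*sqrt(2))) = z - 2*sqrt(2)
(5) = gcd((n - 1)*(n + 2)*(n + 4), (n - 7)*(n + 1)) = 1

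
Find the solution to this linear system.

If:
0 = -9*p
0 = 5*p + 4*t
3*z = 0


Then:
p = 0
t = 0
z = 0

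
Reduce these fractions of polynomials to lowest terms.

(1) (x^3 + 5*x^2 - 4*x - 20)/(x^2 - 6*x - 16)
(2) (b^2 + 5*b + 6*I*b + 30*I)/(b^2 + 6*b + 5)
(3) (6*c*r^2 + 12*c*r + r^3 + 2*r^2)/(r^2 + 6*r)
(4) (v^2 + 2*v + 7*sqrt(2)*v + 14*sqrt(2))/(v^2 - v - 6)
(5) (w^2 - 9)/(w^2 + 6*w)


(1) = (x^2 + 3*x - 10)/(x - 8)
(2) = (b + 6*I)/(b + 1)
(3) = (6*c*r + 12*c + r^2 + 2*r)/(r + 6)
(4) = (v + 7*sqrt(2))/(v - 3)
(5) = (w^2 - 9)/(w^2 + 6*w)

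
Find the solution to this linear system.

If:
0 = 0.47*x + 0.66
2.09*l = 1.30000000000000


Then:
l = 0.62
x = -1.40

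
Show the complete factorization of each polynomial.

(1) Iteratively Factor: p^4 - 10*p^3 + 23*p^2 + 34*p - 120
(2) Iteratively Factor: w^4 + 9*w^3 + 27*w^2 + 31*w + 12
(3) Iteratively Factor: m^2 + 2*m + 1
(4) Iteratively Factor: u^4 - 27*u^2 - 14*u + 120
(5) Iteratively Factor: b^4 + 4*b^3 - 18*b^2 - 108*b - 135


(1) = (p - 3)*(p^3 - 7*p^2 + 2*p + 40) = (p - 4)*(p - 3)*(p^2 - 3*p - 10) = (p - 4)*(p - 3)*(p + 2)*(p - 5)
(2) = (w + 3)*(w^3 + 6*w^2 + 9*w + 4) = (w + 1)*(w + 3)*(w^2 + 5*w + 4) = (w + 1)*(w + 3)*(w + 4)*(w + 1)
(3) = (m + 1)*(m + 1)
(4) = (u + 4)*(u^3 - 4*u^2 - 11*u + 30) = (u + 3)*(u + 4)*(u^2 - 7*u + 10) = (u - 2)*(u + 3)*(u + 4)*(u - 5)
(5) = (b + 3)*(b^3 + b^2 - 21*b - 45) = (b + 3)^2*(b^2 - 2*b - 15) = (b + 3)^3*(b - 5)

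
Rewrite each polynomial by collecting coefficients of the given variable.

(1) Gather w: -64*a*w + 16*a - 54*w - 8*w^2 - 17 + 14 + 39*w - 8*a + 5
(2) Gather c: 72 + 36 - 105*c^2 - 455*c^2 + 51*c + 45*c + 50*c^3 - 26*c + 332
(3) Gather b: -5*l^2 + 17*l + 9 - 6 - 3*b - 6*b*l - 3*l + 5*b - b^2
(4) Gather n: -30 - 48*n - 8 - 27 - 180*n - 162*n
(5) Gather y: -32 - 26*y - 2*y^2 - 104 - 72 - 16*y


(1) = 8*a - 8*w^2 + w*(-64*a - 15) + 2
(2) = 50*c^3 - 560*c^2 + 70*c + 440
(3) = -b^2 + b*(2 - 6*l) - 5*l^2 + 14*l + 3
(4) = -390*n - 65
(5) = -2*y^2 - 42*y - 208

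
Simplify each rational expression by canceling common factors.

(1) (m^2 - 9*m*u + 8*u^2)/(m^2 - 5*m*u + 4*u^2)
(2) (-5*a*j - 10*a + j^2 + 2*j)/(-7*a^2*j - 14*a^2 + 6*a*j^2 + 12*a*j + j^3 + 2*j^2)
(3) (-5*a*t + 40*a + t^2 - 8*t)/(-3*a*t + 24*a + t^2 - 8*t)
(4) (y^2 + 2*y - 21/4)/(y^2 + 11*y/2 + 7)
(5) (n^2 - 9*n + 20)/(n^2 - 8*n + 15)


(1) = (-m + 8*u)/(-m + 4*u)
(2) = (5*a - j)/(7*a^2 - 6*a*j - j^2)
(3) = (-5*a + t)/(-3*a + t)
(4) = (2*y - 3)/(2*y + 4)
(5) = (n - 4)/(n - 3)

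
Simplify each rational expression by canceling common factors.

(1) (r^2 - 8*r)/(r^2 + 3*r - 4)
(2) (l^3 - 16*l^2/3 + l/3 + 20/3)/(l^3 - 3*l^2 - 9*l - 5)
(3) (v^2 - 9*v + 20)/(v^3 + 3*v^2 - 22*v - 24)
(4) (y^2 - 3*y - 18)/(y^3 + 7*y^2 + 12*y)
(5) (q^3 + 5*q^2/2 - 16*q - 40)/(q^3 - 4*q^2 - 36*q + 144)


(1) = (r^2 - 8*r)/(r^2 + 3*r - 4)
(2) = (3*l - 4)/(3*l + 3)
(3) = (v - 5)/(v^2 + 7*v + 6)
(4) = (y - 6)/(y^2 + 4*y)
(5) = (2*q^2 + 13*q + 20)/(2*q^2 - 72)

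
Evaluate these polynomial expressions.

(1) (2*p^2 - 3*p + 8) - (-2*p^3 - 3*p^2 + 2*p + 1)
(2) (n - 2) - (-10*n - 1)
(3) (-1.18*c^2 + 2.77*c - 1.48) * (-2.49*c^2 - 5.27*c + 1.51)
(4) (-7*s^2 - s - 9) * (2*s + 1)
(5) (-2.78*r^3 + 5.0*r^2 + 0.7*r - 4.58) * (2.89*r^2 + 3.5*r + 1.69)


(1) = 2*p^3 + 5*p^2 - 5*p + 7
(2) = 11*n - 1
(3) = 2.9382*c^4 - 0.6787*c^3 - 12.6945*c^2 + 11.9823*c - 2.2348
(4) = -14*s^3 - 9*s^2 - 19*s - 9
(5) = -8.0342*r^5 + 4.72*r^4 + 14.8248*r^3 - 2.3362*r^2 - 14.847*r - 7.7402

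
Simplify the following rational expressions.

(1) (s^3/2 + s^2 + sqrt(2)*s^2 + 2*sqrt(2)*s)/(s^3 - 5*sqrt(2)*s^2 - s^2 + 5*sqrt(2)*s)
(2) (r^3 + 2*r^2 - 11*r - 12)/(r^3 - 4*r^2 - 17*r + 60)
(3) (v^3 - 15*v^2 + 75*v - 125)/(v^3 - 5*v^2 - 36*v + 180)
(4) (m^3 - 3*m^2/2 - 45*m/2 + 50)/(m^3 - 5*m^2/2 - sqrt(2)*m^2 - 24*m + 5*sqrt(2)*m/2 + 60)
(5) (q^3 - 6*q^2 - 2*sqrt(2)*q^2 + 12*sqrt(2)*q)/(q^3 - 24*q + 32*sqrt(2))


(1) = (s^2 + s*(2 + 2*sqrt(2)) + 4*sqrt(2))/(2*s^2 + s*(-10*sqrt(2) - 2) + 10*sqrt(2))
(2) = (r + 1)/(r - 5)
(3) = (v^2 - 10*v + 25)/(v^2 - 36)
(4) = (4*m^2 + 4*m - 80)/(4*m^2 - 4*sqrt(2)*m - 96)
(5) = (q^2 - 6*q)/(q^2 + 2*sqrt(2)*q - 16)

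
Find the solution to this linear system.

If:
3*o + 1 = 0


Then:
o = -1/3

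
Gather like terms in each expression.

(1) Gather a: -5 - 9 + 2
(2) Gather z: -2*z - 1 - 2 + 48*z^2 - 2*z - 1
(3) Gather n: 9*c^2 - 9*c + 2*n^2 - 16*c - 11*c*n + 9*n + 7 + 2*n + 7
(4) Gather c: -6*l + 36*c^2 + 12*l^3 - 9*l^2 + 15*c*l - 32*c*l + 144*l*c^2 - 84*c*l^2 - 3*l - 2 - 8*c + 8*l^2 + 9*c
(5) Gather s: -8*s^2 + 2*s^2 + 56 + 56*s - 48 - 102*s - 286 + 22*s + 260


(1) = -12
(2) = 48*z^2 - 4*z - 4
(3) = 9*c^2 - 25*c + 2*n^2 + n*(11 - 11*c) + 14
(4) = c^2*(144*l + 36) + c*(-84*l^2 - 17*l + 1) + 12*l^3 - l^2 - 9*l - 2
(5) = -6*s^2 - 24*s - 18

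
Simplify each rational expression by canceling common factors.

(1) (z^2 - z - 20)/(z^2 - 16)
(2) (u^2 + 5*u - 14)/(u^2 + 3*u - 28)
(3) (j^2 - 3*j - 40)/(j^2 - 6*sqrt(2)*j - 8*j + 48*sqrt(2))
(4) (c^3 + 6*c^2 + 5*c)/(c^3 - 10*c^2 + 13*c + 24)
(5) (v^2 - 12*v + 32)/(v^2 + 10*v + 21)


(1) = (z - 5)/(z - 4)
(2) = (u - 2)/(u - 4)
(3) = (j + 5)/(j - 6*sqrt(2))
(4) = (c^2 + 5*c)/(c^2 - 11*c + 24)
(5) = (v^2 - 12*v + 32)/(v^2 + 10*v + 21)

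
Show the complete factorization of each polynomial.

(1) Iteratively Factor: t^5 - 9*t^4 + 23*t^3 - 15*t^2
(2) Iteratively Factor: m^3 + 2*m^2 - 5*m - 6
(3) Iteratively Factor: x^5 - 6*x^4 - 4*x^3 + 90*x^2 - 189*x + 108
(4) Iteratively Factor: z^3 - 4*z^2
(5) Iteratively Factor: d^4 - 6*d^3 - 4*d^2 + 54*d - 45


(1) = (t)*(t^4 - 9*t^3 + 23*t^2 - 15*t) = t*(t - 5)*(t^3 - 4*t^2 + 3*t) = t*(t - 5)*(t - 3)*(t^2 - t) = t*(t - 5)*(t - 3)*(t - 1)*(t)
(2) = (m - 2)*(m^2 + 4*m + 3) = (m - 2)*(m + 3)*(m + 1)
(3) = (x - 3)*(x^4 - 3*x^3 - 13*x^2 + 51*x - 36) = (x - 3)^2*(x^3 - 13*x + 12) = (x - 3)^3*(x^2 + 3*x - 4) = (x - 3)^3*(x + 4)*(x - 1)
(4) = (z - 4)*(z^2) = z*(z - 4)*(z)
(5) = (d - 1)*(d^3 - 5*d^2 - 9*d + 45) = (d - 1)*(d + 3)*(d^2 - 8*d + 15) = (d - 3)*(d - 1)*(d + 3)*(d - 5)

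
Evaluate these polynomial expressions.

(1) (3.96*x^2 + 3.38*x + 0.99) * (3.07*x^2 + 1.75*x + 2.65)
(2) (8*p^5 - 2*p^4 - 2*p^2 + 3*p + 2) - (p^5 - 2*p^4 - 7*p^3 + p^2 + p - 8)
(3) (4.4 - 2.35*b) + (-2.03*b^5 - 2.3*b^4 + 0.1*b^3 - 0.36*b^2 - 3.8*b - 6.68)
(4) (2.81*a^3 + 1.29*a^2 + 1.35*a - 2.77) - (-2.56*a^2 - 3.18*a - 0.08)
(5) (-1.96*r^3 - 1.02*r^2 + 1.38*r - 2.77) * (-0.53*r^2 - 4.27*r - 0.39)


(1) = 12.1572*x^4 + 17.3066*x^3 + 19.4483*x^2 + 10.6895*x + 2.6235
(2) = 7*p^5 + 7*p^3 - 3*p^2 + 2*p + 10
(3) = -2.03*b^5 - 2.3*b^4 + 0.1*b^3 - 0.36*b^2 - 6.15*b - 2.28
(4) = 2.81*a^3 + 3.85*a^2 + 4.53*a - 2.69
(5) = 1.0388*r^5 + 8.9098*r^4 + 4.3884*r^3 - 4.0267*r^2 + 11.2897*r + 1.0803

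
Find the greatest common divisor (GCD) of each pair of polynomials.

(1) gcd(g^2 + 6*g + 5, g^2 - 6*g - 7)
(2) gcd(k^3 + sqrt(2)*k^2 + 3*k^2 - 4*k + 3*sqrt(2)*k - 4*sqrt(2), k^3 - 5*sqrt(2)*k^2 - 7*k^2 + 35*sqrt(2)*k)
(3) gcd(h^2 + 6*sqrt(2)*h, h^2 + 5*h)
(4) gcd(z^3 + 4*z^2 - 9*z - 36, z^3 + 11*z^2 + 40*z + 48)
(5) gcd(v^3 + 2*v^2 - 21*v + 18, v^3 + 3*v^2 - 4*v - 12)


(1) = gcd((g + 1)*(g + 5), (g - 7)*(g + 1)) = g + 1
(2) = 1
(3) = h
(4) = z^2 + 7*z + 12
(5) = 1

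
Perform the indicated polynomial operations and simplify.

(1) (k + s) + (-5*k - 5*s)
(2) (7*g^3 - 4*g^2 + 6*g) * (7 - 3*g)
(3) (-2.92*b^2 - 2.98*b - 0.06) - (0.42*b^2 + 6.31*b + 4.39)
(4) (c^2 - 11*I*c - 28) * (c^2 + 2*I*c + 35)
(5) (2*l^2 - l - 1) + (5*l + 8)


(1) = -4*k - 4*s
(2) = -21*g^4 + 61*g^3 - 46*g^2 + 42*g
(3) = -3.34*b^2 - 9.29*b - 4.45
(4) = c^4 - 9*I*c^3 + 29*c^2 - 441*I*c - 980
(5) = 2*l^2 + 4*l + 7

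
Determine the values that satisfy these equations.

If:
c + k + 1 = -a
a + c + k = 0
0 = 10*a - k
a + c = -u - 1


Then:
No Solution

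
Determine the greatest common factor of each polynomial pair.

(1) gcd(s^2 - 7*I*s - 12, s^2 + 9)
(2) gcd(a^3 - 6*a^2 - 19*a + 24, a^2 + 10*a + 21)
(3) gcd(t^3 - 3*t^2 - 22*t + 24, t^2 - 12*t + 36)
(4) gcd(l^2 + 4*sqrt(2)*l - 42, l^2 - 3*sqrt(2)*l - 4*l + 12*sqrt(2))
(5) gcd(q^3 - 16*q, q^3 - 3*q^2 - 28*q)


(1) = s - 3*I
(2) = a + 3
(3) = t - 6
(4) = gcd((l - 3*sqrt(2))*(l + 7*sqrt(2)), (l - 4)*(l - 3*sqrt(2))) = l - 3*sqrt(2)
(5) = q^2 + 4*q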